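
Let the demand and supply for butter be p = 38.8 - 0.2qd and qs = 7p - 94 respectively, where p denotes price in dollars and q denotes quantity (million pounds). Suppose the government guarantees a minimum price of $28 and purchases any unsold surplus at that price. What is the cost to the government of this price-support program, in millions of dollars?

1344

Rearranging demand gives qd = 194 - 5p. In a free market, 194 - 5p = 7p - 94 gives the equilibrium p* = 24, q* = 74.
Since 28 > 24, the floor is binding.
At p = 28: qd = 194 - 5·28 = 54 and qs = 7·28 - 94 = 102.
Surplus = qs - qd = 48.
Government expenditure = surplus × support price = 48 × 28 = 1344.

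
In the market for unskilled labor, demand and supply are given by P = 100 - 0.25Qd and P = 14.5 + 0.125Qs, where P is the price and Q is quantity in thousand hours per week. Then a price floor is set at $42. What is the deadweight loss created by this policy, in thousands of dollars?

Rearranging demand gives Qd = 400 - 4P; rearranging supply gives Qs = 8P - 116. Without the control the market clears where 400 - 4P = 8P - 116, i.e. P* = 43 and Q* = 228.
The floor of 42 is below the equilibrium price 43, so it is not binding; the market clears at P* = 43, Q* = 228.
Since the control does not bind, no trades are prevented and deadweight loss is zero.

0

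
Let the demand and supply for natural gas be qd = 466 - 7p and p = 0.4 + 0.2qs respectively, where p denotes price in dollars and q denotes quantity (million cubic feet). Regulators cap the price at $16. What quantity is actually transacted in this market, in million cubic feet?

Rearranging supply gives qs = 5p - 2. Equilibrium: 466 - 7p = 5p - 2, so 468 = 12p and p* = 39, q* = 193.
Because the ceiling (16) lies below the market-clearing price, it is binding.
At p = 16: qd = 466 - 7·16 = 354 and qs = 5·16 - 2 = 78.
The quantity actually transacted is the short side, supply: 78.

78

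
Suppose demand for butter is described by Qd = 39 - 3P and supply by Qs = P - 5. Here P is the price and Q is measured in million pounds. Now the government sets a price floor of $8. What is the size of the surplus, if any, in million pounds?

Equilibrium: 39 - 3P = P - 5, so 44 = 4P and P* = 11, Q* = 6.
Since 8 is below P* = 11, the floor does not bind and the free-market outcome prevails.
Since the control does not bind, there is no surplus.

0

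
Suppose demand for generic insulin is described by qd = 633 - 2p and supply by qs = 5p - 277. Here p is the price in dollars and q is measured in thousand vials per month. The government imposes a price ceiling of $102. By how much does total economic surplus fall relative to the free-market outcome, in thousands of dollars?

6860

Setting quantity demanded equal to quantity supplied, 633 - 2p = 5p - 277, gives p* = 130 and q* = 373.
Because the ceiling (102) lies below the market-clearing price, it is binding.
At p = 102: qd = 633 - 2·102 = 429 and qs = 5·102 - 277 = 233.
Quantity traded falls to 233. At q = 233 the demand price is (633 - 233)/2 = 200 and the supply price is (277 + 233)/5 = 102.
Deadweight loss = ½ · (200 - 102) · (373 - 233) = ½ · 98 · 140 = 6860.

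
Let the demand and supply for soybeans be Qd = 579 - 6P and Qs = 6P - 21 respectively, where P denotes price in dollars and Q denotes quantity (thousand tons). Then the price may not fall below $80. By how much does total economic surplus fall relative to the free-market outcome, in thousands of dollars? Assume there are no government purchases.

5400

In a free market, 579 - 6P = 6P - 21 gives the equilibrium P* = 50, Q* = 279.
Since 80 > 50, the floor is binding.
At P = 80: Qd = 579 - 6·80 = 99 and Qs = 6·80 - 21 = 459.
Quantity traded falls to 99. At Q = 99 the demand price is (579 - 99)/6 = 80 and the supply price is (21 + 99)/6 = 20.
Deadweight loss = ½ · (80 - 20) · (279 - 99) = ½ · 60 · 180 = 5400.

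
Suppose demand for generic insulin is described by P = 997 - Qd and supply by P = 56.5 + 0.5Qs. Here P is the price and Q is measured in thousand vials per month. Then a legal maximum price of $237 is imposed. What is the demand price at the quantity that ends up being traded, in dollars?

Rearranging demand gives Qd = 997 - P; rearranging supply gives Qs = 2P - 113. Without the control the market clears where 997 - P = 2P - 113, i.e. P* = 370 and Q* = 627.
The ceiling of 237 is below the equilibrium price 370, so it binds.
At P = 237: Qd = 997 - 237 = 760 and Qs = 2·237 - 113 = 361.
Only 361 units reach the market. On the demand curve, the marginal buyer's willingness to pay at Q = 361 is (997 - 361) = 636.

636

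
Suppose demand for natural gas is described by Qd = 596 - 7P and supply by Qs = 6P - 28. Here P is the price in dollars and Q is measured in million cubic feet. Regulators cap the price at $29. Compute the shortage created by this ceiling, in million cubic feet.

247

Equilibrium: 596 - 7P = 6P - 28, so 624 = 13P and P* = 48, Q* = 260.
The ceiling of 29 is below the equilibrium price 48, so it binds.
At P = 29: Qd = 596 - 7·29 = 393 and Qs = 6·29 - 28 = 146.
Shortage = Qd - Qs = 393 - 146 = 247.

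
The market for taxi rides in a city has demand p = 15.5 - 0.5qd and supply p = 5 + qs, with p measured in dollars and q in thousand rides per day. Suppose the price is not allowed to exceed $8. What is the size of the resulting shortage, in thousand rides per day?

12

Rearranging demand gives qd = 31 - 2p; rearranging supply gives qs = p - 5. Setting quantity demanded equal to quantity supplied, 31 - 2p = p - 5, gives p* = 12 and q* = 7.
Since 8 < 12, the ceiling is binding.
At p = 8: qd = 31 - 2·8 = 15 and qs = 8 - 5 = 3.
Shortage = qd - qs = 15 - 3 = 12.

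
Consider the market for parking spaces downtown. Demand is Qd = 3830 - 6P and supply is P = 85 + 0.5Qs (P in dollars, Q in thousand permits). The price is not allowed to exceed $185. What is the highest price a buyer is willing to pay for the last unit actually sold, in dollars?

605

Rearranging supply gives Qs = 2P - 170. In a free market, 3830 - 6P = 2P - 170 gives the equilibrium P* = 500, Q* = 830.
Since 185 < 500, the ceiling is binding.
At P = 185: Qd = 3830 - 6·185 = 2720 and Qs = 2·185 - 170 = 200.
Only 200 units reach the market. On the demand curve, the marginal buyer's willingness to pay at Q = 200 is (3830 - 200)/6 = 605.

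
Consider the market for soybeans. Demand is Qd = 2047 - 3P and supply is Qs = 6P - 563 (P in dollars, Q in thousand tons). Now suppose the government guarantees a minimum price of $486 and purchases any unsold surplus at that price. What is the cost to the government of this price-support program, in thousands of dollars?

857304

Setting quantity demanded equal to quantity supplied, 2047 - 3P = 6P - 563, gives P* = 290 and Q* = 1177.
The floor of 486 is above the equilibrium price 290, so it binds.
At P = 486: Qd = 2047 - 3·486 = 589 and Qs = 6·486 - 563 = 2353.
Surplus = Qs - Qd = 1764.
Government expenditure = surplus × support price = 1764 × 486 = 857304.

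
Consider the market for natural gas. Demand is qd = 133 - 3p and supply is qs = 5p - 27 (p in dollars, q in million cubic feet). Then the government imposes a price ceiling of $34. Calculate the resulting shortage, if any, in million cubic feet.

0

Equilibrium: 133 - 3p = 5p - 27, so 160 = 8p and p* = 20, q* = 73.
Since 34 is above p* = 20, the ceiling does not bind and the free-market outcome prevails.
Since the control does not bind, there is no shortage.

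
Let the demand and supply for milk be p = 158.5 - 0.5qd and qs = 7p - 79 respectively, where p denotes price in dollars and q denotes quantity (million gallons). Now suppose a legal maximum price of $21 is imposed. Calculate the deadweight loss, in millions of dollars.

8331.75

Rearranging demand gives qd = 317 - 2p. Setting quantity demanded equal to quantity supplied, 317 - 2p = 7p - 79, gives p* = 44 and q* = 229.
The ceiling of 21 is below the equilibrium price 44, so it binds.
At p = 21: qd = 317 - 2·21 = 275 and qs = 7·21 - 79 = 68.
Quantity traded falls to 68. At q = 68 the demand price is (317 - 68)/2 = 124.5 and the supply price is (79 + 68)/7 = 21.
Deadweight loss = ½ · (124.5 - 21) · (229 - 68) = ½ · 103.5 · 161 = 8331.75.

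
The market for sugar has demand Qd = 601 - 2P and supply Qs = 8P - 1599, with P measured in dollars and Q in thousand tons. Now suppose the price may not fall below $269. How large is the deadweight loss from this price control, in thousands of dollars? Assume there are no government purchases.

In a free market, 601 - 2P = 8P - 1599 gives the equilibrium P* = 220, Q* = 161.
Because the floor (269) lies above the market-clearing price, it is binding.
At P = 269: Qd = 601 - 2·269 = 63 and Qs = 8·269 - 1599 = 553.
Quantity traded falls to 63. At Q = 63 the demand price is (601 - 63)/2 = 269 and the supply price is (1599 + 63)/8 = 207.75.
Deadweight loss = ½ · (269 - 207.75) · (161 - 63) = ½ · 61.25 · 98 = 3001.25.

3001.25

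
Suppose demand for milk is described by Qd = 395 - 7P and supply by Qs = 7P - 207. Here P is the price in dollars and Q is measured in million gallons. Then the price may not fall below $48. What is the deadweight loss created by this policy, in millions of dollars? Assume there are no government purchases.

Without the control the market clears where 395 - 7P = 7P - 207, i.e. P* = 43 and Q* = 94.
The floor of 48 is above the equilibrium price 43, so it binds.
At P = 48: Qd = 395 - 7·48 = 59 and Qs = 7·48 - 207 = 129.
Quantity traded falls to 59. At Q = 59 the demand price is (395 - 59)/7 = 48 and the supply price is (207 + 59)/7 = 38.
Deadweight loss = ½ · (48 - 38) · (94 - 59) = ½ · 10 · 35 = 175.

175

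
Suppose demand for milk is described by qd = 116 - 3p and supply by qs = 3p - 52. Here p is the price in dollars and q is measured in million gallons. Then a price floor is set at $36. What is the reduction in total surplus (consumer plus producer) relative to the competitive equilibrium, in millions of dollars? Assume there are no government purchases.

In a free market, 116 - 3p = 3p - 52 gives the equilibrium p* = 28, q* = 32.
Because the floor (36) lies above the market-clearing price, it is binding.
At p = 36: qd = 116 - 3·36 = 8 and qs = 3·36 - 52 = 56.
Quantity traded falls to 8. At q = 8 the demand price is (116 - 8)/3 = 36 and the supply price is (52 + 8)/3 = 20.
Deadweight loss = ½ · (36 - 20) · (32 - 8) = ½ · 16 · 24 = 192.

192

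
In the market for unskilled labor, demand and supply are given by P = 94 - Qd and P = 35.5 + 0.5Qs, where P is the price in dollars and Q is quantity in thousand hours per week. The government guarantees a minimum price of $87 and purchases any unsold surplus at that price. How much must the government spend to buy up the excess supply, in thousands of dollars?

Rearranging demand gives Qd = 94 - P; rearranging supply gives Qs = 2P - 71. In a free market, 94 - P = 2P - 71 gives the equilibrium P* = 55, Q* = 39.
The floor of 87 is above the equilibrium price 55, so it binds.
At P = 87: Qd = 94 - 87 = 7 and Qs = 2·87 - 71 = 103.
Surplus = Qs - Qd = 96.
Government expenditure = surplus × support price = 96 × 87 = 8352.

8352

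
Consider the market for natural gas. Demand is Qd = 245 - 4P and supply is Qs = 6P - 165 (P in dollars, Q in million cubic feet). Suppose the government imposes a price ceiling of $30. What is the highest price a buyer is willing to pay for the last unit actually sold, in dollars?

Equilibrium: 245 - 4P = 6P - 165, so 410 = 10P and P* = 41, Q* = 81.
Because the ceiling (30) lies below the market-clearing price, it is binding.
At P = 30: Qd = 245 - 4·30 = 125 and Qs = 6·30 - 165 = 15.
Only 15 units reach the market. On the demand curve, the marginal buyer's willingness to pay at Q = 15 is (245 - 15)/4 = 57.5.

57.5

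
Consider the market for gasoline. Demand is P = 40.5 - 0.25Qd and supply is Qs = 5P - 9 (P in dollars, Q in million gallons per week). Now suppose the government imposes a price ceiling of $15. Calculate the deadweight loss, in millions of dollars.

90

Rearranging demand gives Qd = 162 - 4P. Setting quantity demanded equal to quantity supplied, 162 - 4P = 5P - 9, gives P* = 19 and Q* = 86.
The ceiling of 15 is below the equilibrium price 19, so it binds.
At P = 15: Qd = 162 - 4·15 = 102 and Qs = 5·15 - 9 = 66.
Quantity traded falls to 66. At Q = 66 the demand price is (162 - 66)/4 = 24 and the supply price is (9 + 66)/5 = 15.
Deadweight loss = ½ · (24 - 15) · (86 - 66) = ½ · 9 · 20 = 90.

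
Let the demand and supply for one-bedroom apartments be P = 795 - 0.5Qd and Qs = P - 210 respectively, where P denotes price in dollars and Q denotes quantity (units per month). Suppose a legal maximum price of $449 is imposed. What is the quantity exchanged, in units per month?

Rearranging demand gives Qd = 1590 - 2P. In a free market, 1590 - 2P = P - 210 gives the equilibrium P* = 600, Q* = 390.
The ceiling of 449 is below the equilibrium price 600, so it binds.
At P = 449: Qd = 1590 - 2·449 = 692 and Qs = 449 - 210 = 239.
The quantity actually transacted is the short side, supply: 239.

239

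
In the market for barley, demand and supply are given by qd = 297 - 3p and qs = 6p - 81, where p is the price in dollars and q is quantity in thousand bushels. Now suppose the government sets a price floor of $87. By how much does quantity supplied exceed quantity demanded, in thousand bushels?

405

Setting quantity demanded equal to quantity supplied, 297 - 3p = 6p - 81, gives p* = 42 and q* = 171.
Because the floor (87) lies above the market-clearing price, it is binding.
At p = 87: qd = 297 - 3·87 = 36 and qs = 6·87 - 81 = 441.
Surplus = qs - qd = 441 - 36 = 405.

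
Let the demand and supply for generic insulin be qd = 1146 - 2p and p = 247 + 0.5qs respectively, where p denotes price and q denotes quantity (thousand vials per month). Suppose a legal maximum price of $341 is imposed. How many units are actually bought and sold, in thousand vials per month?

Rearranging supply gives qs = 2p - 494. In a free market, 1146 - 2p = 2p - 494 gives the equilibrium p* = 410, q* = 326.
Since 341 < 410, the ceiling is binding.
At p = 341: qd = 1146 - 2·341 = 464 and qs = 2·341 - 494 = 188.
The quantity actually transacted is the short side, supply: 188.

188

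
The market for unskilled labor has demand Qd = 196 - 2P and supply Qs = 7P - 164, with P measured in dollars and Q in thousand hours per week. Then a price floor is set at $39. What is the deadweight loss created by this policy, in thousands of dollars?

0

Setting quantity demanded equal to quantity supplied, 196 - 2P = 7P - 164, gives P* = 40 and Q* = 116.
The floor of 39 is below the equilibrium price 40, so it is not binding; the market clears at P* = 40, Q* = 116.
Since the control does not bind, no trades are prevented and deadweight loss is zero.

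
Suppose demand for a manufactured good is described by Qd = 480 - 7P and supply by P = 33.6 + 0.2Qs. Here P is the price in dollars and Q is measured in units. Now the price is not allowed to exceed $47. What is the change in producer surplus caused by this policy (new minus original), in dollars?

Rearranging supply gives Qs = 5P - 168. Equilibrium: 480 - 7P = 5P - 168, so 648 = 12P and P* = 54, Q* = 102.
Since 47 < 54, the ceiling is binding.
At P = 47: Qd = 480 - 7·47 = 151 and Qs = 5·47 - 168 = 67.
Producer surplus without the control is ½ · (54 - 33.6) · 102 = 1040.4.
With the ceiling, producers sell 67 units at 47, so PS = ½ · (47 - 33.6) · 67 = 448.9.
Change in producer surplus = 448.9 - 1040.4 = -591.5.

-591.5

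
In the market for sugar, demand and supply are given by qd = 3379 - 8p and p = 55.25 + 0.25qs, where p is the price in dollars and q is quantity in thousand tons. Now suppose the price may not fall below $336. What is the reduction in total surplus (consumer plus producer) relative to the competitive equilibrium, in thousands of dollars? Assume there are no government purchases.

Rearranging supply gives qs = 4p - 221. Setting quantity demanded equal to quantity supplied, 3379 - 8p = 4p - 221, gives p* = 300 and q* = 979.
Since 336 > 300, the floor is binding.
At p = 336: qd = 3379 - 8·336 = 691 and qs = 4·336 - 221 = 1123.
Quantity traded falls to 691. At q = 691 the demand price is (3379 - 691)/8 = 336 and the supply price is (221 + 691)/4 = 228.
Deadweight loss = ½ · (336 - 228) · (979 - 691) = ½ · 108 · 288 = 15552.

15552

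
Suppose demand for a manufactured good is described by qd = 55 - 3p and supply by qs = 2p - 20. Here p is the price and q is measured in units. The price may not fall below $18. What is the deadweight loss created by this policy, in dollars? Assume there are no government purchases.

Without the control the market clears where 55 - 3p = 2p - 20, i.e. p* = 15 and q* = 10.
Because the floor (18) lies above the market-clearing price, it is binding.
At p = 18: qd = 55 - 3·18 = 1 and qs = 2·18 - 20 = 16.
Quantity traded falls to 1. At q = 1 the demand price is (55 - 1)/3 = 18 and the supply price is (20 + 1)/2 = 10.5.
Deadweight loss = ½ · (18 - 10.5) · (10 - 1) = ½ · 7.5 · 9 = 33.75.

33.75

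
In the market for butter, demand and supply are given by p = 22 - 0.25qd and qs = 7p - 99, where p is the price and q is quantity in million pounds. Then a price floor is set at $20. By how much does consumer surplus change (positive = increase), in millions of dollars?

-42

Rearranging demand gives qd = 88 - 4p. Setting quantity demanded equal to quantity supplied, 88 - 4p = 7p - 99, gives p* = 17 and q* = 20.
The floor of 20 is above the equilibrium price 17, so it binds.
At p = 20: qd = 88 - 4·20 = 8 and qs = 7·20 - 99 = 41.
Consumer surplus without the control is ½ · (22 - 17) · 20 = 50.
With the floor, consumers buy 8 units at 20, so CS = ½ · (22 - 20) · 8 = 8.
Change in consumer surplus = 8 - 50 = -42.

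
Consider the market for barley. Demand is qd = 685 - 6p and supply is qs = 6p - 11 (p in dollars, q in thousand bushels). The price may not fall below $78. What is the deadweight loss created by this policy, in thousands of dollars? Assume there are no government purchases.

2400

Setting quantity demanded equal to quantity supplied, 685 - 6p = 6p - 11, gives p* = 58 and q* = 337.
Because the floor (78) lies above the market-clearing price, it is binding.
At p = 78: qd = 685 - 6·78 = 217 and qs = 6·78 - 11 = 457.
Quantity traded falls to 217. At q = 217 the demand price is (685 - 217)/6 = 78 and the supply price is (11 + 217)/6 = 38.
Deadweight loss = ½ · (78 - 38) · (337 - 217) = ½ · 40 · 120 = 2400.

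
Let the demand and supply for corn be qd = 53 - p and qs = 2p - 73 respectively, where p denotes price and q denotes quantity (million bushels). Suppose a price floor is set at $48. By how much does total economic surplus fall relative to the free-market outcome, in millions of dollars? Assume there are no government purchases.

Without the control the market clears where 53 - p = 2p - 73, i.e. p* = 42 and q* = 11.
The floor of 48 is above the equilibrium price 42, so it binds.
At p = 48: qd = 53 - 48 = 5 and qs = 2·48 - 73 = 23.
Quantity traded falls to 5. At q = 5 the demand price is 53 - 5 = 48 and the supply price is (73 + 5)/2 = 39.
Deadweight loss = ½ · (48 - 39) · (11 - 5) = ½ · 9 · 6 = 27.

27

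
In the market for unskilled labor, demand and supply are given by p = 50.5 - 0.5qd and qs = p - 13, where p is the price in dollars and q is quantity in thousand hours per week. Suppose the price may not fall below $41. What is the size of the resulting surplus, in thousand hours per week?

9

Rearranging demand gives qd = 101 - 2p. Without the control the market clears where 101 - 2p = p - 13, i.e. p* = 38 and q* = 25.
The floor of 41 is above the equilibrium price 38, so it binds.
At p = 41: qd = 101 - 2·41 = 19 and qs = 41 - 13 = 28.
Surplus = qs - qd = 28 - 19 = 9.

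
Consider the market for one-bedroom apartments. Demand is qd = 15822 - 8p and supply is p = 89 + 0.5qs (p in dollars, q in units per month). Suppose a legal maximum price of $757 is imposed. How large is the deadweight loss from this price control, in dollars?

Rearranging supply gives qs = 2p - 178. Without the control the market clears where 15822 - 8p = 2p - 178, i.e. p* = 1600 and q* = 3022.
Because the ceiling (757) lies below the market-clearing price, it is binding.
At p = 757: qd = 15822 - 8·757 = 9766 and qs = 2·757 - 178 = 1336.
Quantity traded falls to 1336. At q = 1336 the demand price is (15822 - 1336)/8 = 1810.75 and the supply price is (178 + 1336)/2 = 757.
Deadweight loss = ½ · (1810.75 - 757) · (3022 - 1336) = ½ · 1053.75 · 1686 = 888311.25.

888311.25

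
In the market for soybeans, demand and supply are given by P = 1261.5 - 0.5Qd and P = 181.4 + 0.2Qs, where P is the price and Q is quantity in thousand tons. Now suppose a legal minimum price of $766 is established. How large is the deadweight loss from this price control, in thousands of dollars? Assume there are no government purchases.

106646.4

Rearranging demand gives Qd = 2523 - 2P; rearranging supply gives Qs = 5P - 907. Without the control the market clears where 2523 - 2P = 5P - 907, i.e. P* = 490 and Q* = 1543.
The floor of 766 is above the equilibrium price 490, so it binds.
At P = 766: Qd = 2523 - 2·766 = 991 and Qs = 5·766 - 907 = 2923.
Quantity traded falls to 991. At Q = 991 the demand price is (2523 - 991)/2 = 766 and the supply price is (907 + 991)/5 = 379.6.
Deadweight loss = ½ · (766 - 379.6) · (1543 - 991) = ½ · 386.4 · 552 = 106646.4.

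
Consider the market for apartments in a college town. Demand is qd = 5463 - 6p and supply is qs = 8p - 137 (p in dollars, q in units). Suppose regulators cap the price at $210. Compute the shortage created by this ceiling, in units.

2660

Without the control the market clears where 5463 - 6p = 8p - 137, i.e. p* = 400 and q* = 3063.
The ceiling of 210 is below the equilibrium price 400, so it binds.
At p = 210: qd = 5463 - 6·210 = 4203 and qs = 8·210 - 137 = 1543.
Shortage = qd - qs = 4203 - 1543 = 2660.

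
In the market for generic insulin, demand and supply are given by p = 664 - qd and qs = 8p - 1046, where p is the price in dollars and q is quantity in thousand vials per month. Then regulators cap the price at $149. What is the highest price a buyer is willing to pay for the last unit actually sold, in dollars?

Rearranging demand gives qd = 664 - p. Without the control the market clears where 664 - p = 8p - 1046, i.e. p* = 190 and q* = 474.
The ceiling of 149 is below the equilibrium price 190, so it binds.
At p = 149: qd = 664 - 149 = 515 and qs = 8·149 - 1046 = 146.
Only 146 units reach the market. On the demand curve, the marginal buyer's willingness to pay at q = 146 is (664 - 146) = 518.

518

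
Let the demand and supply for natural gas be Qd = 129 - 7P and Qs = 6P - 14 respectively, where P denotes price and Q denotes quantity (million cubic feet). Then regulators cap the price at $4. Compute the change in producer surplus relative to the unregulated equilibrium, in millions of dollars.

-217

Without the control the market clears where 129 - 7P = 6P - 14, i.e. P* = 11 and Q* = 52.
The ceiling of 4 is below the equilibrium price 11, so it binds.
At P = 4: Qd = 129 - 7·4 = 101 and Qs = 6·4 - 14 = 10.
Producer surplus without the control is ½ · (11 - 7/3) · 52 = 676/3.
With the ceiling, producers sell 10 units at 4, so PS = ½ · (4 - 7/3) · 10 = 25/3.
Change in producer surplus = 25/3 - 676/3 = -217.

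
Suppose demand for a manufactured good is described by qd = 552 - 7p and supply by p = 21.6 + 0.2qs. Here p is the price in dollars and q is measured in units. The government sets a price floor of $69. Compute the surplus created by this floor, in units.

Rearranging supply gives qs = 5p - 108. Without the control the market clears where 552 - 7p = 5p - 108, i.e. p* = 55 and q* = 167.
Since 69 > 55, the floor is binding.
At p = 69: qd = 552 - 7·69 = 69 and qs = 5·69 - 108 = 237.
Surplus = qs - qd = 237 - 69 = 168.

168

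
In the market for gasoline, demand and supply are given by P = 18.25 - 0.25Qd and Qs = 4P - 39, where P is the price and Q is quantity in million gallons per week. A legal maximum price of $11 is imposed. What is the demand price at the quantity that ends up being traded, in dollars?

17

Rearranging demand gives Qd = 73 - 4P. Equilibrium: 73 - 4P = 4P - 39, so 112 = 8P and P* = 14, Q* = 17.
Since 11 < 14, the ceiling is binding.
At P = 11: Qd = 73 - 4·11 = 29 and Qs = 4·11 - 39 = 5.
Only 5 units reach the market. On the demand curve, the marginal buyer's willingness to pay at Q = 5 is (73 - 5)/4 = 17.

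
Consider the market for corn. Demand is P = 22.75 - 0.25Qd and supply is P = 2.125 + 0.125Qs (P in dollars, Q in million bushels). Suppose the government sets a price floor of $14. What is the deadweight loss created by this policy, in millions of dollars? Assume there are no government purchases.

75

Rearranging demand gives Qd = 91 - 4P; rearranging supply gives Qs = 8P - 17. Equilibrium: 91 - 4P = 8P - 17, so 108 = 12P and P* = 9, Q* = 55.
The floor of 14 is above the equilibrium price 9, so it binds.
At P = 14: Qd = 91 - 4·14 = 35 and Qs = 8·14 - 17 = 95.
Quantity traded falls to 35. At Q = 35 the demand price is (91 - 35)/4 = 14 and the supply price is (17 + 35)/8 = 6.5.
Deadweight loss = ½ · (14 - 6.5) · (55 - 35) = ½ · 7.5 · 20 = 75.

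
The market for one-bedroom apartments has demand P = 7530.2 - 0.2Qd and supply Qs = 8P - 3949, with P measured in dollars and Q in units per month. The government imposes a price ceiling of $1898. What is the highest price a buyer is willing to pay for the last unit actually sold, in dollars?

Rearranging demand gives Qd = 37651 - 5P. Without the control the market clears where 37651 - 5P = 8P - 3949, i.e. P* = 3200 and Q* = 21651.
Since 1898 < 3200, the ceiling is binding.
At P = 1898: Qd = 37651 - 5·1898 = 28161 and Qs = 8·1898 - 3949 = 11235.
Only 11235 units reach the market. On the demand curve, the marginal buyer's willingness to pay at Q = 11235 is (37651 - 11235)/5 = 5283.2.

5283.2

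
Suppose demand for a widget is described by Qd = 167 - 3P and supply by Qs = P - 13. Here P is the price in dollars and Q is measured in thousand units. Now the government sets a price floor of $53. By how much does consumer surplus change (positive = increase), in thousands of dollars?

-160

Setting quantity demanded equal to quantity supplied, 167 - 3P = P - 13, gives P* = 45 and Q* = 32.
Since 53 > 45, the floor is binding.
At P = 53: Qd = 167 - 3·53 = 8 and Qs = 53 - 13 = 40.
Consumer surplus without the control is ½ · (167/3 - 45) · 32 = 512/3.
With the floor, consumers buy 8 units at 53, so CS = ½ · (167/3 - 53) · 8 = 32/3.
Change in consumer surplus = 32/3 - 512/3 = -160.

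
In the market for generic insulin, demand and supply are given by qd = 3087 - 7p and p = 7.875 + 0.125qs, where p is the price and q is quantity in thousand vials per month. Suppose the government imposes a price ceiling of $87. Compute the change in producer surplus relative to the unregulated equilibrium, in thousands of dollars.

Rearranging supply gives qs = 8p - 63. Without the control the market clears where 3087 - 7p = 8p - 63, i.e. p* = 210 and q* = 1617.
Because the ceiling (87) lies below the market-clearing price, it is binding.
At p = 87: qd = 3087 - 7·87 = 2478 and qs = 8·87 - 63 = 633.
Producer surplus without the control is ½ · (210 - 7.875) · 1617 = 163418.0625.
With the ceiling, producers sell 633 units at 87, so PS = ½ · (87 - 7.875) · 633 = 25043.0625.
Change in producer surplus = 25043.0625 - 163418.0625 = -138375.

-138375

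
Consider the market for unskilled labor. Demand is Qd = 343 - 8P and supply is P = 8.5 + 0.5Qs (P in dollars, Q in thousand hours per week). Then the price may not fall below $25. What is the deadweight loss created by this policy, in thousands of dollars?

0

Rearranging supply gives Qs = 2P - 17. Equilibrium: 343 - 8P = 2P - 17, so 360 = 10P and P* = 36, Q* = 55.
The floor of 25 is below the equilibrium price 36, so it is not binding; the market clears at P* = 36, Q* = 55.
Since the control does not bind, no trades are prevented and deadweight loss is zero.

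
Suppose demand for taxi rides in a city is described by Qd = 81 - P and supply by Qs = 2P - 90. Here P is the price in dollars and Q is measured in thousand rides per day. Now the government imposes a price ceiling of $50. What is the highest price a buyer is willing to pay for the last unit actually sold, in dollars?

Setting quantity demanded equal to quantity supplied, 81 - P = 2P - 90, gives P* = 57 and Q* = 24.
Since 50 < 57, the ceiling is binding.
At P = 50: Qd = 81 - 50 = 31 and Qs = 2·50 - 90 = 10.
Only 10 units reach the market. On the demand curve, the marginal buyer's willingness to pay at Q = 10 is (81 - 10) = 71.

71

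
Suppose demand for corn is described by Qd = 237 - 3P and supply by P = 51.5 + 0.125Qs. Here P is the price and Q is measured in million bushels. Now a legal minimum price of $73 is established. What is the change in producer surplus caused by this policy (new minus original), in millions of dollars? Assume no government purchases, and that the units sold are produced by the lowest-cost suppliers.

Rearranging supply gives Qs = 8P - 412. Setting quantity demanded equal to quantity supplied, 237 - 3P = 8P - 412, gives P* = 59 and Q* = 60.
Since 73 > 59, the floor is binding.
At P = 73: Qd = 237 - 3·73 = 18 and Qs = 8·73 - 412 = 172.
Producer surplus without the control is ½ · (59 - 51.5) · 60 = 225.
With the floor, 18 units are sold at 73. The supply price at Q = 18 is 53.75, so PS = ½ · [(73 - 51.5) + (73 - 53.75)] · 18 = 366.75.
Change in producer surplus = 366.75 - 225 = 141.75.

141.75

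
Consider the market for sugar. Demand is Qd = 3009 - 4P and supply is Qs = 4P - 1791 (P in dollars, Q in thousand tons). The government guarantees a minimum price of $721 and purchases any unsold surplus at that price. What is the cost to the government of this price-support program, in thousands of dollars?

Equilibrium: 3009 - 4P = 4P - 1791, so 4800 = 8P and P* = 600, Q* = 609.
Because the floor (721) lies above the market-clearing price, it is binding.
At P = 721: Qd = 3009 - 4·721 = 125 and Qs = 4·721 - 1791 = 1093.
Surplus = Qs - Qd = 968.
Government expenditure = surplus × support price = 968 × 721 = 697928.

697928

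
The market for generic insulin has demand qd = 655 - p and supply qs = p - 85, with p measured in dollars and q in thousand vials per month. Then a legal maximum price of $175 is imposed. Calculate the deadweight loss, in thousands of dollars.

Without the control the market clears where 655 - p = p - 85, i.e. p* = 370 and q* = 285.
Since 175 < 370, the ceiling is binding.
At p = 175: qd = 655 - 175 = 480 and qs = 175 - 85 = 90.
Quantity traded falls to 90. At q = 90 the demand price is 655 - 90 = 565 and the supply price is 85 + 90 = 175.
Deadweight loss = ½ · (565 - 175) · (285 - 90) = ½ · 390 · 195 = 38025.

38025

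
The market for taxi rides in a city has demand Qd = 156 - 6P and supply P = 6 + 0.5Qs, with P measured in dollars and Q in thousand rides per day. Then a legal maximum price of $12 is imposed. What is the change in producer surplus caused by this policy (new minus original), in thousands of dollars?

Rearranging supply gives Qs = 2P - 12. In a free market, 156 - 6P = 2P - 12 gives the equilibrium P* = 21, Q* = 30.
Because the ceiling (12) lies below the market-clearing price, it is binding.
At P = 12: Qd = 156 - 6·12 = 84 and Qs = 2·12 - 12 = 12.
Producer surplus without the control is ½ · (21 - 6) · 30 = 225.
With the ceiling, producers sell 12 units at 12, so PS = ½ · (12 - 6) · 12 = 36.
Change in producer surplus = 36 - 225 = -189.

-189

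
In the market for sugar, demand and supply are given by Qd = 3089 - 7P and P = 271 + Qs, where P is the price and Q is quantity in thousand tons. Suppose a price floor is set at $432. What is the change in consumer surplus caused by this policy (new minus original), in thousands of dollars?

Rearranging supply gives Qs = P - 271. In a free market, 3089 - 7P = P - 271 gives the equilibrium P* = 420, Q* = 149.
Since 432 > 420, the floor is binding.
At P = 432: Qd = 3089 - 7·432 = 65 and Qs = 432 - 271 = 161.
Consumer surplus without the control is ½ · (3089/7 - 420) · 149 = 22201/14.
With the floor, consumers buy 65 units at 432, so CS = ½ · (3089/7 - 432) · 65 = 4225/14.
Change in consumer surplus = 4225/14 - 22201/14 = -1284.

-1284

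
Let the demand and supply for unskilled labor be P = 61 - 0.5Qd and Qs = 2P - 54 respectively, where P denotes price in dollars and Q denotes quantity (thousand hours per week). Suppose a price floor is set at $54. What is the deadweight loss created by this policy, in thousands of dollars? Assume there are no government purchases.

Rearranging demand gives Qd = 122 - 2P. In a free market, 122 - 2P = 2P - 54 gives the equilibrium P* = 44, Q* = 34.
Because the floor (54) lies above the market-clearing price, it is binding.
At P = 54: Qd = 122 - 2·54 = 14 and Qs = 2·54 - 54 = 54.
Quantity traded falls to 14. At Q = 14 the demand price is (122 - 14)/2 = 54 and the supply price is (54 + 14)/2 = 34.
Deadweight loss = ½ · (54 - 34) · (34 - 14) = ½ · 20 · 20 = 200.

200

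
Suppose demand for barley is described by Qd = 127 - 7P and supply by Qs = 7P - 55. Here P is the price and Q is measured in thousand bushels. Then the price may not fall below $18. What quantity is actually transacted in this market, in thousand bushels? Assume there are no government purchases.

1

In a free market, 127 - 7P = 7P - 55 gives the equilibrium P* = 13, Q* = 36.
The floor of 18 is above the equilibrium price 13, so it binds.
At P = 18: Qd = 127 - 7·18 = 1 and Qs = 7·18 - 55 = 71.
The quantity actually transacted is the short side, demand: 1.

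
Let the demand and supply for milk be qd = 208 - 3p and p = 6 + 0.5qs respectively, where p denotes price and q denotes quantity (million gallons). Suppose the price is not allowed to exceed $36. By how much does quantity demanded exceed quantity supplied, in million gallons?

40

Rearranging supply gives qs = 2p - 12. Equilibrium: 208 - 3p = 2p - 12, so 220 = 5p and p* = 44, q* = 76.
Because the ceiling (36) lies below the market-clearing price, it is binding.
At p = 36: qd = 208 - 3·36 = 100 and qs = 2·36 - 12 = 60.
Shortage = qd - qs = 100 - 60 = 40.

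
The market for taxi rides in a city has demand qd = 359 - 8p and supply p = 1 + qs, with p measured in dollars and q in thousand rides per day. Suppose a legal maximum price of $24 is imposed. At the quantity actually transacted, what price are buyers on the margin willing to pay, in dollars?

Rearranging supply gives qs = p - 1. Setting quantity demanded equal to quantity supplied, 359 - 8p = p - 1, gives p* = 40 and q* = 39.
The ceiling of 24 is below the equilibrium price 40, so it binds.
At p = 24: qd = 359 - 8·24 = 167 and qs = 24 - 1 = 23.
Only 23 units reach the market. On the demand curve, the marginal buyer's willingness to pay at q = 23 is (359 - 23)/8 = 42.

42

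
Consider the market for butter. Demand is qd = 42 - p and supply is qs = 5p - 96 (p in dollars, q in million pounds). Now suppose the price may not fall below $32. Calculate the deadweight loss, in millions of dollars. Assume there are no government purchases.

48.6

In a free market, 42 - p = 5p - 96 gives the equilibrium p* = 23, q* = 19.
Because the floor (32) lies above the market-clearing price, it is binding.
At p = 32: qd = 42 - 32 = 10 and qs = 5·32 - 96 = 64.
Quantity traded falls to 10. At q = 10 the demand price is 42 - 10 = 32 and the supply price is (96 + 10)/5 = 21.2.
Deadweight loss = ½ · (32 - 21.2) · (19 - 10) = ½ · 10.8 · 9 = 48.6.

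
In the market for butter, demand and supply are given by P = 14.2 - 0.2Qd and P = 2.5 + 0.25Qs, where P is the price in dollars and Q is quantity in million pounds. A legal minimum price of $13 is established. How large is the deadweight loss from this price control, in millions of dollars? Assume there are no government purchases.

Rearranging demand gives Qd = 71 - 5P; rearranging supply gives Qs = 4P - 10. Equilibrium: 71 - 5P = 4P - 10, so 81 = 9P and P* = 9, Q* = 26.
Since 13 > 9, the floor is binding.
At P = 13: Qd = 71 - 5·13 = 6 and Qs = 4·13 - 10 = 42.
Quantity traded falls to 6. At Q = 6 the demand price is (71 - 6)/5 = 13 and the supply price is (10 + 6)/4 = 4.
Deadweight loss = ½ · (13 - 4) · (26 - 6) = ½ · 9 · 20 = 90.

90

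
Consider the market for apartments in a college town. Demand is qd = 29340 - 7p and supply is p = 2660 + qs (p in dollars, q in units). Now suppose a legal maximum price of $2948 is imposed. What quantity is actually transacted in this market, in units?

Rearranging supply gives qs = p - 2660. Without the control the market clears where 29340 - 7p = p - 2660, i.e. p* = 4000 and q* = 1340.
The ceiling of 2948 is below the equilibrium price 4000, so it binds.
At p = 2948: qd = 29340 - 7·2948 = 8704 and qs = 2948 - 2660 = 288.
The quantity actually transacted is the short side, supply: 288.

288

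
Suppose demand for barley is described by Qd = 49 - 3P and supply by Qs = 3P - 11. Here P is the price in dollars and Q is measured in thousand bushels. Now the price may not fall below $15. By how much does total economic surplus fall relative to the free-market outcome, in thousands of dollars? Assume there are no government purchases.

In a free market, 49 - 3P = 3P - 11 gives the equilibrium P* = 10, Q* = 19.
Because the floor (15) lies above the market-clearing price, it is binding.
At P = 15: Qd = 49 - 3·15 = 4 and Qs = 3·15 - 11 = 34.
Quantity traded falls to 4. At Q = 4 the demand price is (49 - 4)/3 = 15 and the supply price is (11 + 4)/3 = 5.
Deadweight loss = ½ · (15 - 5) · (19 - 4) = ½ · 10 · 15 = 75.

75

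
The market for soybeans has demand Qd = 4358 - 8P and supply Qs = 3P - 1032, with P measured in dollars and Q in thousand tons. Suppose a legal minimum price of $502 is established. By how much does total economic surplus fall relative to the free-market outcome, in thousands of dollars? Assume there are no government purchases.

Without the control the market clears where 4358 - 8P = 3P - 1032, i.e. P* = 490 and Q* = 438.
The floor of 502 is above the equilibrium price 490, so it binds.
At P = 502: Qd = 4358 - 8·502 = 342 and Qs = 3·502 - 1032 = 474.
Quantity traded falls to 342. At Q = 342 the demand price is (4358 - 342)/8 = 502 and the supply price is (1032 + 342)/3 = 458.
Deadweight loss = ½ · (502 - 458) · (438 - 342) = ½ · 44 · 96 = 2112.

2112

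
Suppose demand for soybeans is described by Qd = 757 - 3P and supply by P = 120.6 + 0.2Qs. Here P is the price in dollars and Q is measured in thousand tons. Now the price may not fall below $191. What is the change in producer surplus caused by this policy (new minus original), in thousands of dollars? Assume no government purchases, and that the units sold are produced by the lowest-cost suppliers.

3467.1

Rearranging supply gives Qs = 5P - 603. In a free market, 757 - 3P = 5P - 603 gives the equilibrium P* = 170, Q* = 247.
Because the floor (191) lies above the market-clearing price, it is binding.
At P = 191: Qd = 757 - 3·191 = 184 and Qs = 5·191 - 603 = 352.
Producer surplus without the control is ½ · (170 - 120.6) · 247 = 6100.9.
With the floor, 184 units are sold at 191. The supply price at Q = 184 is 157.4, so PS = ½ · [(191 - 120.6) + (191 - 157.4)] · 184 = 9568.
Change in producer surplus = 9568 - 6100.9 = 3467.1.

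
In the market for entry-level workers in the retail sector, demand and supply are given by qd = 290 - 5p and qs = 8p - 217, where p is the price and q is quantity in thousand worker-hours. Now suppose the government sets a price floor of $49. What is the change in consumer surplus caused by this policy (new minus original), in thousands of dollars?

-700

Setting quantity demanded equal to quantity supplied, 290 - 5p = 8p - 217, gives p* = 39 and q* = 95.
Since 49 > 39, the floor is binding.
At p = 49: qd = 290 - 5·49 = 45 and qs = 8·49 - 217 = 175.
Consumer surplus without the control is ½ · (58 - 39) · 95 = 902.5.
With the floor, consumers buy 45 units at 49, so CS = ½ · (58 - 49) · 45 = 202.5.
Change in consumer surplus = 202.5 - 902.5 = -700.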